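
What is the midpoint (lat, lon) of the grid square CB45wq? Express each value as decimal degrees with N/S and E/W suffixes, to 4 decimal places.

74.3125° S, 130.1250° W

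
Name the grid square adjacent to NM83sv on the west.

NM83rv

Longitude subsquare s = 18; −1 → 17 = r.
The latitude characters are unchanged.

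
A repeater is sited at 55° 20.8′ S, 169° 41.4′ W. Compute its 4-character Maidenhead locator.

AD54

Offset from 180°W / 90°S: lon 10.31°, lat 34.65°.
Field: lon ⌊10.31/20⌋ = 0 → A; lat ⌊34.65/10⌋ = 3 → D.
Square: lon ⌊10.31/2⌋ = 5; lat ⌊4.65/1⌋ = 4.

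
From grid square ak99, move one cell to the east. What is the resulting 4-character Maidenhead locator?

Longitude square 9; +1 → 10, wraps to 0, carry into field.
Longitude field A = 0; +1 → 1 = B.
The latitude characters are unchanged.

BK09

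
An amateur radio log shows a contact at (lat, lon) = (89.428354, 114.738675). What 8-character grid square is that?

OR79ik82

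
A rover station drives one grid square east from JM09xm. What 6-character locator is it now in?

JM19am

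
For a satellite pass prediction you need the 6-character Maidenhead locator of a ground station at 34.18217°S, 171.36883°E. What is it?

Shift to the Maidenhead origin (180°W, 90°S): lon 351.3688, lat 55.8178.
Field (20°×10°, letters A–R): lon ⌊351.3688/20⌋ = 17 → R; lat ⌊55.8178/10⌋ = 5 → F.
Square (2°×1°, digits 0–9): lon ⌊11.3688/2⌋ = 5; lat ⌊5.8178/1⌋ = 5.
Subsquare (5′×2.5′, letters a–x): lon ⌊1.3688/0.0833333⌋ = 16 → q; lat ⌊0.8178/0.0416667⌋ = 19 → t.

RF55qt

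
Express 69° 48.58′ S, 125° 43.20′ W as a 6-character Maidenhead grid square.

CC70de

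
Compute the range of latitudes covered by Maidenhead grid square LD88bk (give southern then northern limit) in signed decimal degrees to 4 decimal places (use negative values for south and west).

-51.5833, -51.5417

Field L=11, D=3: +11·20° lon, +3·10° lat → SW at lon 40°, lat -60°.
Square 8, 8: +8·2° lon, +8·1° lat → SW at lon 56°, lat -52°.
Subsquare b=1, k=10: +1·0.0833333° lon, +10·0.0416667° lat → SW at lon 56.0833°, lat -51.5833°.
Cell spans 0.0833333° lon × 0.0416667° lat.
south -51.5833, north -51.5417.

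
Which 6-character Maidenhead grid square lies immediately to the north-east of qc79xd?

QC89ae

Longitude subsquare x = 23; +1 → 24, wraps to 0 = a, carry into square.
Longitude square 7; +1 → 8.
Latitude subsquare d = 3; +1 → 4 = e.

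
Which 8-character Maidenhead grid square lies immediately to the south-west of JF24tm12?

JF24tm01

Longitude extended square 1; −1 → 0.
Latitude extended square 2; −1 → 1.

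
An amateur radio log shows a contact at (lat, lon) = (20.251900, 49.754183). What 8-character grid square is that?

LL40vg00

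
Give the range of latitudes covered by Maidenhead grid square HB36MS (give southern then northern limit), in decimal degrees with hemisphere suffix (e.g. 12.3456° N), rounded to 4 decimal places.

Field H=7, B=1: +7·20° lon, +1·10° lat → SW at lon -40°, lat -80°.
Square 3, 6: +3·2° lon, +6·1° lat → SW at lon -34°, lat -74°.
Subsquare m=12, s=18: +12·0.0833333° lon, +18·0.0416667° lat → SW at lon -33°, lat -73.25°.
Cell spans 0.0833333° lon × 0.0416667° lat.
south 73.2500° S, north 73.2083° S.

73.2500° S, 73.2083° S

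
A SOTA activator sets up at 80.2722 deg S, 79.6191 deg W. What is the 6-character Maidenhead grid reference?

Add 180° to longitude and 90° to latitude: 100.3809, 9.7278.
Field (20°×10°, letters A–R): 100.3809/20 → 5 → F, 9.7278/10 → 0 → A; chars FA.
Square (2°×1°, digits 0–9): 0.3809/2 → 0, 9.7278/1 → 9; chars 09.
Subsquare (5′×2.5′, letters a–x): 0.3809/0.0833333 → 4 → e, 0.7278/0.0416667 → 17 → r; chars er.

FA09er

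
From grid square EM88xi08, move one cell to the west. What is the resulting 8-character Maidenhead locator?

EM88wi98

Longitude extended square 0; −1 → -1, wraps to 9, carry into subsquare.
Longitude subsquare x = 23; −1 → 22 = w.
The latitude characters are unchanged.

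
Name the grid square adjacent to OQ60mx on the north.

OQ61ma

Latitude subsquare x = 23; +1 → 24, wraps to 0 = a, carry into square.
Latitude square 0; +1 → 1.
The longitude characters are unchanged.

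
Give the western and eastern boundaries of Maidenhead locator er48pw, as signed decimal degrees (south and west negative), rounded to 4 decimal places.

-90.7500, -90.6667

Field E=4, R=17: +4·20° lon, +17·10° lat → SW at lon -100°, lat 80°.
Square 4, 8: +4·2° lon, +8·1° lat → SW at lon -92°, lat 88°.
Subsquare p=15, w=22: +15·0.0833333° lon, +22·0.0416667° lat → SW at lon -90.75°, lat 88.9167°.
Cell spans 0.0833333° lon × 0.0416667° lat.
west -90.7500, east -90.6667.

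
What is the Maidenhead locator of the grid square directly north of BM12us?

BM12ut

Latitude subsquare s = 18; +1 → 19 = t.
The longitude characters are unchanged.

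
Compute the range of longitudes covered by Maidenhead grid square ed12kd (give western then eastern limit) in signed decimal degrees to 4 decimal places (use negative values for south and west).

-97.1667, -97.0833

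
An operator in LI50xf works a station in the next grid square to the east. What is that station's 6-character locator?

LI60af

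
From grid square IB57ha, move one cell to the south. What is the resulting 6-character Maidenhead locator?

IB56hx

Latitude subsquare a = 0; −1 → -1, wraps to 23 = x, carry into square.
Latitude square 7; −1 → 6.
The longitude characters are unchanged.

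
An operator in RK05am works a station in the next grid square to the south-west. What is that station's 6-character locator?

Longitude subsquare a = 0; −1 → -1, wraps to 23 = x, carry into square.
Longitude square 0; −1 → -1, wraps to 9, carry into field.
Longitude field R = 17; −1 → 16 = Q.
Latitude subsquare m = 12; −1 → 11 = l.

QK95xl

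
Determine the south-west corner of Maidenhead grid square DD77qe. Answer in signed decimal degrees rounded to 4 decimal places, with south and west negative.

Field D=3, D=3: +3·20° lon, +3·10° lat → SW at lon -120°, lat -60°.
Square 7, 7: +7·2° lon, +7·1° lat → SW at lon -106°, lat -53°.
Subsquare q=16, e=4: +16·0.0833333° lon, +4·0.0416667° lat → SW at lon -104.667°, lat -52.8333°.
latitude -52.8333, longitude -104.6667.

-52.8333, -104.6667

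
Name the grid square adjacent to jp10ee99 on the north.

Latitude extended square 9; +1 → 10, wraps to 0, carry into subsquare.
Latitude subsquare e = 4; +1 → 5 = f.
The longitude characters are unchanged.

JP10ef90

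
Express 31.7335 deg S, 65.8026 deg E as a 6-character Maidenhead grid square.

Add 180° to longitude and 90° to latitude: 245.8026, 58.2665.
Field: lon ⌊245.8026/20⌋ = 12 → M; lat ⌊58.2665/10⌋ = 5 → F.
Square: lon ⌊5.8026/2⌋ = 2; lat ⌊8.2665/1⌋ = 8.
Subsquare: lon ⌊1.8026/0.0833333⌋ = 21 → v; lat ⌊0.2665/0.0416667⌋ = 6 → g.

MF28vg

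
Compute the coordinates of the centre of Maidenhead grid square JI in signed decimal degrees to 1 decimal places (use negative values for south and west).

-5.0, 10.0

Field J=9, I=8: +9·20° lon, +8·10° lat → SW at lon 0°, lat -10°.
Cell spans 20° lon × 10° lat. Centre is SW corner plus half of each.
latitude -5.0, longitude 10.0.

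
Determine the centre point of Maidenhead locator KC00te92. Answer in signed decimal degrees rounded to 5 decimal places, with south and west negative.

-69.82292, 21.66250

Field K=10, C=2: +10·20° lon, +2·10° lat → SW at lon 20°, lat -70°.
Square 0, 0: +0·2° lon, +0·1° lat → SW at lon 20°, lat -70°.
Subsquare t=19, e=4: +19·0.0833333° lon, +4·0.0416667° lat → SW at lon 21.5833°, lat -69.8333°.
Extended square 9, 2: +9·0.00833333° lon, +2·0.00416667° lat → SW at lon 21.6583°, lat -69.825°.
Cell spans 0.00833333° lon × 0.00416667° lat. Centre is SW corner plus half of each.
latitude -69.82292, longitude 21.66250.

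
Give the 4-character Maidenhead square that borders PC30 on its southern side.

PB39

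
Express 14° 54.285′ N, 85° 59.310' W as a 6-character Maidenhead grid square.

EK74av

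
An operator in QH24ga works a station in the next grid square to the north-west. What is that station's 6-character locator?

QH24fb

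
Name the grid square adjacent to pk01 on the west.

OK91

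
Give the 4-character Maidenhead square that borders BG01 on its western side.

Longitude square 0; −1 → -1, wraps to 9, carry into field.
Longitude field B = 1; −1 → 0 = A.
The latitude characters are unchanged.

AG91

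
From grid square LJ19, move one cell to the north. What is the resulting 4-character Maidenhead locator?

LK10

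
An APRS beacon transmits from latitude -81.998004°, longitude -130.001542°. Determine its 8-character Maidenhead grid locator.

Offset from 180°W / 90°S: lon 49.99846°, lat 8.00200°.
Field: 49.99846/20 → 2 → C, 8.00200/10 → 0 → A; chars CA.
Square: 9.99846/2 → 4, 8.00200/1 → 8; chars 48.
Subsquare: 1.99846/0.0833333 → 23 → x, 0.00200/0.0416667 → 0 → a; chars xa.
Extended square: 0.08179/0.00833333 → 9, 0.00200/0.00416667 → 0; chars 90.

CA48xa90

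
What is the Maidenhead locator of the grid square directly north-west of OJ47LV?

Longitude subsquare l = 11; −1 → 10 = k.
Latitude subsquare v = 21; +1 → 22 = w.

OJ47kw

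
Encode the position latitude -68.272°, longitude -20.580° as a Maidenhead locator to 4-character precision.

HC91

Offset from 180°W / 90°S: lon 159.42°, lat 21.73°.
Field (20°×10°, letters A–R): lon ⌊159.42/20⌋ = 7 → H; lat ⌊21.73/10⌋ = 2 → C.
Square (2°×1°, digits 0–9): lon ⌊19.42/2⌋ = 9; lat ⌊1.73/1⌋ = 1.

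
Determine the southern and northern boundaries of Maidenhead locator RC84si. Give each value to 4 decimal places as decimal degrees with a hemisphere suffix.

Field R=17, C=2: +17·20° lon, +2·10° lat → SW at lon 160°, lat -70°.
Square 8, 4: +8·2° lon, +4·1° lat → SW at lon 176°, lat -66°.
Subsquare s=18, i=8: +18·0.0833333° lon, +8·0.0416667° lat → SW at lon 177.5°, lat -65.6667°.
Cell spans 0.0833333° lon × 0.0416667° lat.
south 65.6667° S, north 65.6250° S.

65.6667° S, 65.6250° S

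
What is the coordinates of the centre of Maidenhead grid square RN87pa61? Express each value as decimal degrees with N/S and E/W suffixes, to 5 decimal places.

Field R=17, N=13: +17·20° lon, +13·10° lat → SW at lon 160°, lat 40°.
Square 8, 7: +8·2° lon, +7·1° lat → SW at lon 176°, lat 47°.
Subsquare p=15, a=0: +15·0.0833333° lon, +0·0.0416667° lat → SW at lon 177.25°, lat 47°.
Extended square 6, 1: +6·0.00833333° lon, +1·0.00416667° lat → SW at lon 177.3°, lat 47.0042°.
Cell spans 0.00833333° lon × 0.00416667° lat. Centre is SW corner plus half of each.
latitude 47.00625° N, longitude 177.30417° E.

47.00625° N, 177.30417° E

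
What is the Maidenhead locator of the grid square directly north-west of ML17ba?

Longitude subsquare b = 1; −1 → 0 = a.
Latitude subsquare a = 0; +1 → 1 = b.

ML17ab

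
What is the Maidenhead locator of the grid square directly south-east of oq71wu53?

OQ71wu62

Longitude extended square 5; +1 → 6.
Latitude extended square 3; −1 → 2.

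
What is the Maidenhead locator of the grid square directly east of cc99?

DC09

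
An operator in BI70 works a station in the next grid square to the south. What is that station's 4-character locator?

BH79

Latitude square 0; −1 → -1, wraps to 9, carry into field.
Latitude field I = 8; −1 → 7 = H.
The longitude characters are unchanged.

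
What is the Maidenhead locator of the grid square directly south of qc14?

QC13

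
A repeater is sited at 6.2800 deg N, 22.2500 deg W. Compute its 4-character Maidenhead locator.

Offset from 180°W / 90°S: lon 157.75°, lat 96.28°.
Field (20°×10°, letters A–R): lon ⌊157.75/20⌋ = 7 → H; lat ⌊96.28/10⌋ = 9 → J.
Square (2°×1°, digits 0–9): lon ⌊17.75/2⌋ = 8; lat ⌊6.28/1⌋ = 6.

HJ86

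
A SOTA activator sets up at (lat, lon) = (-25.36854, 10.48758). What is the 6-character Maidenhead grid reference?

JG54fp

Offset from 180°W / 90°S: lon 190.4876°, lat 64.6315°.
Field: lon ⌊190.4876/20⌋ = 9 → J; lat ⌊64.6315/10⌋ = 6 → G.
Square: lon ⌊10.4876/2⌋ = 5; lat ⌊4.6315/1⌋ = 4.
Subsquare: lon ⌊0.4876/0.0833333⌋ = 5 → f; lat ⌊0.6315/0.0416667⌋ = 15 → p.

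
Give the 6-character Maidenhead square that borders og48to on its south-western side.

Longitude subsquare t = 19; −1 → 18 = s.
Latitude subsquare o = 14; −1 → 13 = n.

OG48sn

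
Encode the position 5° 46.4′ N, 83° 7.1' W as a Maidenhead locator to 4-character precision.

EJ85

Shift to the Maidenhead origin (180°W, 90°S): lon 96.88, lat 95.77.
Field: 96.88/20 → 4 → E, 95.77/10 → 9 → J; chars EJ.
Square: 16.88/2 → 8, 5.77/1 → 5; chars 85.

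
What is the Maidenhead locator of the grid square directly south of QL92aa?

Latitude subsquare a = 0; −1 → -1, wraps to 23 = x, carry into square.
Latitude square 2; −1 → 1.
The longitude characters are unchanged.

QL91ax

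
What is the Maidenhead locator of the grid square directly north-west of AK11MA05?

AK11la96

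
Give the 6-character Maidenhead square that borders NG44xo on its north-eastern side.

NG54ap

Longitude subsquare x = 23; +1 → 24, wraps to 0 = a, carry into square.
Longitude square 4; +1 → 5.
Latitude subsquare o = 14; +1 → 15 = p.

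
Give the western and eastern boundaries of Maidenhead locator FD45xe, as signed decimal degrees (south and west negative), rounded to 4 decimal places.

Field F=5, D=3: +5·20° lon, +3·10° lat → SW at lon -80°, lat -60°.
Square 4, 5: +4·2° lon, +5·1° lat → SW at lon -72°, lat -55°.
Subsquare x=23, e=4: +23·0.0833333° lon, +4·0.0416667° lat → SW at lon -70.0833°, lat -54.8333°.
Cell spans 0.0833333° lon × 0.0416667° lat.
west -70.0833, east -70.0000.

-70.0833, -70.0000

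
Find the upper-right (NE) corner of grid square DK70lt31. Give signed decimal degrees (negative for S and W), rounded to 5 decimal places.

10.80000, -105.05000

Field D=3, K=10: +3·20° lon, +10·10° lat → SW at lon -120°, lat 10°.
Square 7, 0: +7·2° lon, +0·1° lat → SW at lon -106°, lat 10°.
Subsquare l=11, t=19: +11·0.0833333° lon, +19·0.0416667° lat → SW at lon -105.083°, lat 10.7917°.
Extended square 3, 1: +3·0.00833333° lon, +1·0.00416667° lat → SW at lon -105.058°, lat 10.7958°.
Cell spans 0.00833333° lon × 0.00416667° lat. NE corner is SW corner plus one full cell.
latitude 10.80000, longitude -105.05000.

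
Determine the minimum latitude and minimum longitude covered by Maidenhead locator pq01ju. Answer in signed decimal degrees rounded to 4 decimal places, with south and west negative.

Field P=15, Q=16: +15·20° lon, +16·10° lat → SW at lon 120°, lat 70°.
Square 0, 1: +0·2° lon, +1·1° lat → SW at lon 120°, lat 71°.
Subsquare j=9, u=20: +9·0.0833333° lon, +20·0.0416667° lat → SW at lon 120.75°, lat 71.8333°.
latitude 71.8333, longitude 120.7500.

71.8333, 120.7500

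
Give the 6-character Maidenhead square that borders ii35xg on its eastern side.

II45ag

Longitude subsquare x = 23; +1 → 24, wraps to 0 = a, carry into square.
Longitude square 3; +1 → 4.
The latitude characters are unchanged.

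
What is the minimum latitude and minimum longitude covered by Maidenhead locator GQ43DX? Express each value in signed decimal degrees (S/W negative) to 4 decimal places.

73.9583, -51.7500

Field G=6, Q=16: +6·20° lon, +16·10° lat → SW at lon -60°, lat 70°.
Square 4, 3: +4·2° lon, +3·1° lat → SW at lon -52°, lat 73°.
Subsquare d=3, x=23: +3·0.0833333° lon, +23·0.0416667° lat → SW at lon -51.75°, lat 73.9583°.
latitude 73.9583, longitude -51.7500.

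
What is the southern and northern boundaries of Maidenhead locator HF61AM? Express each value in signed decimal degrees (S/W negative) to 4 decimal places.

-38.5000, -38.4583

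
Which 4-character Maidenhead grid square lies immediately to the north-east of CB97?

DB08

Longitude square 9; +1 → 10, wraps to 0, carry into field.
Longitude field C = 2; +1 → 3 = D.
Latitude square 7; +1 → 8.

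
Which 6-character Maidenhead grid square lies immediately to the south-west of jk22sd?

JK22rc

Longitude subsquare s = 18; −1 → 17 = r.
Latitude subsquare d = 3; −1 → 2 = c.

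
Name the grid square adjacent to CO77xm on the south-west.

Longitude subsquare x = 23; −1 → 22 = w.
Latitude subsquare m = 12; −1 → 11 = l.

CO77wl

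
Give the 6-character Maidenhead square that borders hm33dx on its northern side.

HM34da

Latitude subsquare x = 23; +1 → 24, wraps to 0 = a, carry into square.
Latitude square 3; +1 → 4.
The longitude characters are unchanged.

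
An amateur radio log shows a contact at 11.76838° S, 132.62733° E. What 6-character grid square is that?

Offset from 180°W / 90°S: lon 312.6273°, lat 78.2316°.
Field (20°×10°, letters A–R): 312.6273/20 → 15 → P, 78.2316/10 → 7 → H; chars PH.
Square (2°×1°, digits 0–9): 12.6273/2 → 6, 8.2316/1 → 8; chars 68.
Subsquare (5′×2.5′, letters a–x): 0.6273/0.0833333 → 7 → h, 0.2316/0.0416667 → 5 → f; chars hf.

PH68hf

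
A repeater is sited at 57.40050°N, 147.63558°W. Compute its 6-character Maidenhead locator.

BO67ej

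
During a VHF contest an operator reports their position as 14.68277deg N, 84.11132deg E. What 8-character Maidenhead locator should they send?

NK24bq33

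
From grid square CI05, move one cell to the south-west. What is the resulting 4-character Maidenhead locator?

Longitude square 0; −1 → -1, wraps to 9, carry into field.
Longitude field C = 2; −1 → 1 = B.
Latitude square 5; −1 → 4.

BI94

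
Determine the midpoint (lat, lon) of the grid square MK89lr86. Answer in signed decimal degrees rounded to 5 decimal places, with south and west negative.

Field M=12, K=10: +12·20° lon, +10·10° lat → SW at lon 60°, lat 10°.
Square 8, 9: +8·2° lon, +9·1° lat → SW at lon 76°, lat 19°.
Subsquare l=11, r=17: +11·0.0833333° lon, +17·0.0416667° lat → SW at lon 76.9167°, lat 19.7083°.
Extended square 8, 6: +8·0.00833333° lon, +6·0.00416667° lat → SW at lon 76.9833°, lat 19.7333°.
Cell spans 0.00833333° lon × 0.00416667° lat. Centre is SW corner plus half of each.
latitude 19.73542, longitude 76.98750.

19.73542, 76.98750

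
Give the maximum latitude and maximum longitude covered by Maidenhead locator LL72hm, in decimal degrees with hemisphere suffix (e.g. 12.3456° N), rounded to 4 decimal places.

22.5417° N, 54.6667° E

Field L=11, L=11: +11·20° lon, +11·10° lat → SW at lon 40°, lat 20°.
Square 7, 2: +7·2° lon, +2·1° lat → SW at lon 54°, lat 22°.
Subsquare h=7, m=12: +7·0.0833333° lon, +12·0.0416667° lat → SW at lon 54.5833°, lat 22.5°.
Cell spans 0.0833333° lon × 0.0416667° lat. NE corner is SW corner plus one full cell.
latitude 22.5417° N, longitude 54.6667° E.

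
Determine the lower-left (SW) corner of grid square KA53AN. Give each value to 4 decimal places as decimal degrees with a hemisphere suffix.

86.4583° S, 30.0000° E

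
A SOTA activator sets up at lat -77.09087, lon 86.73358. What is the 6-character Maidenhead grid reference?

NB32iv

Offset from 180°W / 90°S: lon 266.7336°, lat 12.9091°.
Field (20°×10°, letters A–R): lon ⌊266.7336/20⌋ = 13 → N; lat ⌊12.9091/10⌋ = 1 → B.
Square (2°×1°, digits 0–9): lon ⌊6.7336/2⌋ = 3; lat ⌊2.9091/1⌋ = 2.
Subsquare (5′×2.5′, letters a–x): lon ⌊0.7336/0.0833333⌋ = 8 → i; lat ⌊0.9091/0.0416667⌋ = 21 → v.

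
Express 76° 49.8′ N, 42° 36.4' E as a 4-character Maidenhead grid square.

LQ16

Add 180° to longitude and 90° to latitude: 222.61, 166.83.
Field: lon ⌊222.61/20⌋ = 11 → L; lat ⌊166.83/10⌋ = 16 → Q.
Square: lon ⌊2.61/2⌋ = 1; lat ⌊6.83/1⌋ = 6.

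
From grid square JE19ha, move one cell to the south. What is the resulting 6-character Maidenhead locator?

JE18hx

Latitude subsquare a = 0; −1 → -1, wraps to 23 = x, carry into square.
Latitude square 9; −1 → 8.
The longitude characters are unchanged.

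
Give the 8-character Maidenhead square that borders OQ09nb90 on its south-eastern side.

Longitude extended square 9; +1 → 10, wraps to 0, carry into subsquare.
Longitude subsquare n = 13; +1 → 14 = o.
Latitude extended square 0; −1 → -1, wraps to 9, carry into subsquare.
Latitude subsquare b = 1; −1 → 0 = a.

OQ09oa09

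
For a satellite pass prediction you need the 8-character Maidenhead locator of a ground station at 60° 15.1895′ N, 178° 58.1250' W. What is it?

AP00mg30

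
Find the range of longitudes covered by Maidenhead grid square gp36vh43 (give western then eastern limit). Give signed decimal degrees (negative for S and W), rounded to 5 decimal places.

Field G=6, P=15: +6·20° lon, +15·10° lat → SW at lon -60°, lat 60°.
Square 3, 6: +3·2° lon, +6·1° lat → SW at lon -54°, lat 66°.
Subsquare v=21, h=7: +21·0.0833333° lon, +7·0.0416667° lat → SW at lon -52.25°, lat 66.2917°.
Extended square 4, 3: +4·0.00833333° lon, +3·0.00416667° lat → SW at lon -52.2167°, lat 66.3042°.
Cell spans 0.00833333° lon × 0.00416667° lat.
west -52.21667, east -52.20833.

-52.21667, -52.20833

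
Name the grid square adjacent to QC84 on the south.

QC83

Latitude square 4; −1 → 3.
The longitude characters are unchanged.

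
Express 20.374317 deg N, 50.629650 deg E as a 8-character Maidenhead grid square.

LL50hi59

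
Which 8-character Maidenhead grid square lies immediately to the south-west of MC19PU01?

MC19ou90

Longitude extended square 0; −1 → -1, wraps to 9, carry into subsquare.
Longitude subsquare p = 15; −1 → 14 = o.
Latitude extended square 1; −1 → 0.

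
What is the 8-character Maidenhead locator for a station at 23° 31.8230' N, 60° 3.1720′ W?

Offset from 180°W / 90°S: lon 119.94713°, lat 113.53038°.
Field: lon ⌊119.94713/20⌋ = 5 → F; lat ⌊113.53038/10⌋ = 11 → L.
Square: lon ⌊19.94713/2⌋ = 9; lat ⌊3.53038/1⌋ = 3.
Subsquare: lon ⌊1.94713/0.0833333⌋ = 23 → x; lat ⌊0.53038/0.0416667⌋ = 12 → m.
Extended square: lon ⌊0.03047/0.00833333⌋ = 3; lat ⌊0.03038/0.00416667⌋ = 7.

FL93xm37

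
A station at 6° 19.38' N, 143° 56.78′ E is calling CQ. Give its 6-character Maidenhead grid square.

Add 180° to longitude and 90° to latitude: 323.9463, 96.3230.
Field: 323.9463/20 → 16 → Q, 96.3230/10 → 9 → J; chars QJ.
Square: 3.9463/2 → 1, 6.3230/1 → 6; chars 16.
Subsquare: 1.9463/0.0833333 → 23 → x, 0.3230/0.0416667 → 7 → h; chars xh.

QJ16xh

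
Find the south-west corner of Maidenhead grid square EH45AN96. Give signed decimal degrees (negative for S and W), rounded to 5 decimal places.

Field E=4, H=7: +4·20° lon, +7·10° lat → SW at lon -100°, lat -20°.
Square 4, 5: +4·2° lon, +5·1° lat → SW at lon -92°, lat -15°.
Subsquare a=0, n=13: +0·0.0833333° lon, +13·0.0416667° lat → SW at lon -92°, lat -14.4583°.
Extended square 9, 6: +9·0.00833333° lon, +6·0.00416667° lat → SW at lon -91.925°, lat -14.4333°.
latitude -14.43333, longitude -91.92500.

-14.43333, -91.92500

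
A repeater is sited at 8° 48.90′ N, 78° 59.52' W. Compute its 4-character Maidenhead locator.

Shift to the Maidenhead origin (180°W, 90°S): lon 101.01, lat 98.81.
Field (20°×10°, letters A–R): lon ⌊101.01/20⌋ = 5 → F; lat ⌊98.81/10⌋ = 9 → J.
Square (2°×1°, digits 0–9): lon ⌊1.01/2⌋ = 0; lat ⌊8.81/1⌋ = 8.

FJ08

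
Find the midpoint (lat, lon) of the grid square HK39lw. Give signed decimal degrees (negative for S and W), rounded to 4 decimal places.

Field H=7, K=10: +7·20° lon, +10·10° lat → SW at lon -40°, lat 10°.
Square 3, 9: +3·2° lon, +9·1° lat → SW at lon -34°, lat 19°.
Subsquare l=11, w=22: +11·0.0833333° lon, +22·0.0416667° lat → SW at lon -33.0833°, lat 19.9167°.
Cell spans 0.0833333° lon × 0.0416667° lat. Centre is SW corner plus half of each.
latitude 19.9375, longitude -33.0417.

19.9375, -33.0417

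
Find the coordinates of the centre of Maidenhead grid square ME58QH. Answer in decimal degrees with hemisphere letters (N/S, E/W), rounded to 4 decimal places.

41.6875° S, 71.3750° E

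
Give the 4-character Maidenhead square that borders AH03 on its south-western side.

RH92

Longitude square 0; −1 → -1, wraps to 9, carry into field.
Longitude field A = 0; −1 → -1, wraps to 17 = R, wrapping around the antimeridian.
Latitude square 3; −1 → 2.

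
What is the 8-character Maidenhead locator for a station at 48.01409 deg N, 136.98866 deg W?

Shift to the Maidenhead origin (180°W, 90°S): lon 43.01134, lat 138.01409.
Field (20°×10°, letters A–R): lon ⌊43.01134/20⌋ = 2 → C; lat ⌊138.01409/10⌋ = 13 → N.
Square (2°×1°, digits 0–9): lon ⌊3.01134/2⌋ = 1; lat ⌊8.01409/1⌋ = 8.
Subsquare (5′×2.5′, letters a–x): lon ⌊1.01134/0.0833333⌋ = 12 → m; lat ⌊0.01409/0.0416667⌋ = 0 → a.
Extended square (30″×15″, digits 0–9): lon ⌊0.01134/0.00833333⌋ = 1; lat ⌊0.01409/0.00416667⌋ = 3.

CN18ma13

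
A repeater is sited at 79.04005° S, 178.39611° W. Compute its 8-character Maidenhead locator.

Shift to the Maidenhead origin (180°W, 90°S): lon 1.60389, lat 10.95995.
Field: 1.60389/20 → 0 → A, 10.95995/10 → 1 → B; chars AB.
Square: 1.60389/2 → 0, 0.95995/1 → 0; chars 00.
Subsquare: 1.60389/0.0833333 → 19 → t, 0.95995/0.0416667 → 23 → x; chars tx.
Extended square: 0.02056/0.00833333 → 2, 0.00162/0.00416667 → 0; chars 20.

AB00tx20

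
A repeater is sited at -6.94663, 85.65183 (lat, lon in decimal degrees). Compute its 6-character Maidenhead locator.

Offset from 180°W / 90°S: lon 265.6518°, lat 83.0534°.
Field: lon ⌊265.6518/20⌋ = 13 → N; lat ⌊83.0534/10⌋ = 8 → I.
Square: lon ⌊5.6518/2⌋ = 2; lat ⌊3.0534/1⌋ = 3.
Subsquare: lon ⌊1.6518/0.0833333⌋ = 19 → t; lat ⌊0.0534/0.0416667⌋ = 1 → b.

NI23tb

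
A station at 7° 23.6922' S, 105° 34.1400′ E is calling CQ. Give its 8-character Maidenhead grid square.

OI22so85

Shift to the Maidenhead origin (180°W, 90°S): lon 285.56900, lat 82.60513.
Field (20°×10°, letters A–R): 285.56900/20 → 14 → O, 82.60513/10 → 8 → I; chars OI.
Square (2°×1°, digits 0–9): 5.56900/2 → 2, 2.60513/1 → 2; chars 22.
Subsquare (5′×2.5′, letters a–x): 1.56900/0.0833333 → 18 → s, 0.60513/0.0416667 → 14 → o; chars so.
Extended square (30″×15″, digits 0–9): 0.06900/0.00833333 → 8, 0.02180/0.00416667 → 5; chars 85.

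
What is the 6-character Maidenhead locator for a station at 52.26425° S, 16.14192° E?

Shift to the Maidenhead origin (180°W, 90°S): lon 196.1419, lat 37.7358.
Field: 196.1419/20 → 9 → J, 37.7358/10 → 3 → D; chars JD.
Square: 16.1419/2 → 8, 7.7358/1 → 7; chars 87.
Subsquare: 0.1419/0.0833333 → 1 → b, 0.7358/0.0416667 → 17 → r; chars br.

JD87br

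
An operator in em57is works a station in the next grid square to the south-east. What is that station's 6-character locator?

Longitude subsquare i = 8; +1 → 9 = j.
Latitude subsquare s = 18; −1 → 17 = r.

EM57jr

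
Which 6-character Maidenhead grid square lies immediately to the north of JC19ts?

JC19tt

Latitude subsquare s = 18; +1 → 19 = t.
The longitude characters are unchanged.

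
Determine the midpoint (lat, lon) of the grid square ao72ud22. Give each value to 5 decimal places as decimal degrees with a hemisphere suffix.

Field A=0, O=14: +0·20° lon, +14·10° lat → SW at lon -180°, lat 50°.
Square 7, 2: +7·2° lon, +2·1° lat → SW at lon -166°, lat 52°.
Subsquare u=20, d=3: +20·0.0833333° lon, +3·0.0416667° lat → SW at lon -164.333°, lat 52.125°.
Extended square 2, 2: +2·0.00833333° lon, +2·0.00416667° lat → SW at lon -164.317°, lat 52.1333°.
Cell spans 0.00833333° lon × 0.00416667° lat. Centre is SW corner plus half of each.
latitude 52.13542° N, longitude 164.31250° W.

52.13542° N, 164.31250° W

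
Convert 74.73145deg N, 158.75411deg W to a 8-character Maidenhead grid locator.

Add 180° to longitude and 90° to latitude: 21.24589, 164.73145.
Field (20°×10°, letters A–R): lon ⌊21.24589/20⌋ = 1 → B; lat ⌊164.73145/10⌋ = 16 → Q.
Square (2°×1°, digits 0–9): lon ⌊1.24589/2⌋ = 0; lat ⌊4.73145/1⌋ = 4.
Subsquare (5′×2.5′, letters a–x): lon ⌊1.24589/0.0833333⌋ = 14 → o; lat ⌊0.73145/0.0416667⌋ = 17 → r.
Extended square (30″×15″, digits 0–9): lon ⌊0.07922/0.00833333⌋ = 9; lat ⌊0.02312/0.00416667⌋ = 5.

BQ04or95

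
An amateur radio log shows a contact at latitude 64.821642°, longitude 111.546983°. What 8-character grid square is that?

Shift to the Maidenhead origin (180°W, 90°S): lon 291.54698, lat 154.82164.
Field: lon ⌊291.54698/20⌋ = 14 → O; lat ⌊154.82164/10⌋ = 15 → P.
Square: lon ⌊11.54698/2⌋ = 5; lat ⌊4.82164/1⌋ = 4.
Subsquare: lon ⌊1.54698/0.0833333⌋ = 18 → s; lat ⌊0.82164/0.0416667⌋ = 19 → t.
Extended square: lon ⌊0.04698/0.00833333⌋ = 5; lat ⌊0.02998/0.00416667⌋ = 7.

OP54st57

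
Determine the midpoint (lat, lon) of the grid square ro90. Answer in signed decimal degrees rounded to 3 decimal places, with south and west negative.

Field R=17, O=14: +17·20° lon, +14·10° lat → SW at lon 160°, lat 50°.
Square 9, 0: +9·2° lon, +0·1° lat → SW at lon 178°, lat 50°.
Cell spans 2° lon × 1° lat. Centre is SW corner plus half of each.
latitude 50.500, longitude 179.000.

50.500, 179.000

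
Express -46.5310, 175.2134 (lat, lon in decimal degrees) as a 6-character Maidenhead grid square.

Add 180° to longitude and 90° to latitude: 355.2134, 43.4690.
Field (20°×10°, letters A–R): lon ⌊355.2134/20⌋ = 17 → R; lat ⌊43.4690/10⌋ = 4 → E.
Square (2°×1°, digits 0–9): lon ⌊15.2134/2⌋ = 7; lat ⌊3.4690/1⌋ = 3.
Subsquare (5′×2.5′, letters a–x): lon ⌊1.2134/0.0833333⌋ = 14 → o; lat ⌊0.4690/0.0416667⌋ = 11 → l.

RE73ol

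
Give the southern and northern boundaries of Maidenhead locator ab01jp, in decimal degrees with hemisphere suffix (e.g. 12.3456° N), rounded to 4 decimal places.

78.3750° S, 78.3333° S

Field A=0, B=1: +0·20° lon, +1·10° lat → SW at lon -180°, lat -80°.
Square 0, 1: +0·2° lon, +1·1° lat → SW at lon -180°, lat -79°.
Subsquare j=9, p=15: +9·0.0833333° lon, +15·0.0416667° lat → SW at lon -179.25°, lat -78.375°.
Cell spans 0.0833333° lon × 0.0416667° lat.
south 78.3750° S, north 78.3333° S.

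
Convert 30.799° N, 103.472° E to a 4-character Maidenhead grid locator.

Add 180° to longitude and 90° to latitude: 283.47, 120.80.
Field (20°×10°, letters A–R): 283.47/20 → 14 → O, 120.80/10 → 12 → M; chars OM.
Square (2°×1°, digits 0–9): 3.47/2 → 1, 0.80/1 → 0; chars 10.

OM10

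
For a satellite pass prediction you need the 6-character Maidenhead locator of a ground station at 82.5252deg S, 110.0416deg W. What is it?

DA47xl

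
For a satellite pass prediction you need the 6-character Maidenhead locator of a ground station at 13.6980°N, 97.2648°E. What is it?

NK83pq

Shift to the Maidenhead origin (180°W, 90°S): lon 277.2648, lat 103.6980.
Field: 277.2648/20 → 13 → N, 103.6980/10 → 10 → K; chars NK.
Square: 17.2648/2 → 8, 3.6980/1 → 3; chars 83.
Subsquare: 1.2648/0.0833333 → 15 → p, 0.6980/0.0416667 → 16 → q; chars pq.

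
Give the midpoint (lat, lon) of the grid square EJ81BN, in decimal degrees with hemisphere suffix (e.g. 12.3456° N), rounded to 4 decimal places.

Field E=4, J=9: +4·20° lon, +9·10° lat → SW at lon -100°, lat 0°.
Square 8, 1: +8·2° lon, +1·1° lat → SW at lon -84°, lat 1°.
Subsquare b=1, n=13: +1·0.0833333° lon, +13·0.0416667° lat → SW at lon -83.9167°, lat 1.54167°.
Cell spans 0.0833333° lon × 0.0416667° lat. Centre is SW corner plus half of each.
latitude 1.5625° N, longitude 83.8750° W.

1.5625° N, 83.8750° W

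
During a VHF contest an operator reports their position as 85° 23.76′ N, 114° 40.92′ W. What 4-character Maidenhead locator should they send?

DR25

Offset from 180°W / 90°S: lon 65.32°, lat 175.40°.
Field: lon ⌊65.32/20⌋ = 3 → D; lat ⌊175.40/10⌋ = 17 → R.
Square: lon ⌊5.32/2⌋ = 2; lat ⌊5.40/1⌋ = 5.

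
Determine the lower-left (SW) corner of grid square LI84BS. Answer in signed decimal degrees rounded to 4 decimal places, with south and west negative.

Field L=11, I=8: +11·20° lon, +8·10° lat → SW at lon 40°, lat -10°.
Square 8, 4: +8·2° lon, +4·1° lat → SW at lon 56°, lat -6°.
Subsquare b=1, s=18: +1·0.0833333° lon, +18·0.0416667° lat → SW at lon 56.0833°, lat -5.25°.
latitude -5.2500, longitude 56.0833.

-5.2500, 56.0833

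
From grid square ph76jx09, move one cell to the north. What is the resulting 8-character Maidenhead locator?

PH77ja00

Latitude extended square 9; +1 → 10, wraps to 0, carry into subsquare.
Latitude subsquare x = 23; +1 → 24, wraps to 0 = a, carry into square.
Latitude square 6; +1 → 7.
The longitude characters are unchanged.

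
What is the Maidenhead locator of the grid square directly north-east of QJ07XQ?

QJ17ar

Longitude subsquare x = 23; +1 → 24, wraps to 0 = a, carry into square.
Longitude square 0; +1 → 1.
Latitude subsquare q = 16; +1 → 17 = r.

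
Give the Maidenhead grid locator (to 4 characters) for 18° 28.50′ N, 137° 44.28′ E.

PK88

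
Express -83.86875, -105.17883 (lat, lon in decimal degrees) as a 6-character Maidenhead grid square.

DA76jd

Offset from 180°W / 90°S: lon 74.8212°, lat 6.1312°.
Field (20°×10°, letters A–R): lon ⌊74.8212/20⌋ = 3 → D; lat ⌊6.1312/10⌋ = 0 → A.
Square (2°×1°, digits 0–9): lon ⌊14.8212/2⌋ = 7; lat ⌊6.1312/1⌋ = 6.
Subsquare (5′×2.5′, letters a–x): lon ⌊0.8212/0.0833333⌋ = 9 → j; lat ⌊0.1312/0.0416667⌋ = 3 → d.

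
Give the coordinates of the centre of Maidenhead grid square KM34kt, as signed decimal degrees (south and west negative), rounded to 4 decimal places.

34.8125, 26.8750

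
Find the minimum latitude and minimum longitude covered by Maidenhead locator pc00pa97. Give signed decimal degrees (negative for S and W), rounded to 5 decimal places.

Field P=15, C=2: +15·20° lon, +2·10° lat → SW at lon 120°, lat -70°.
Square 0, 0: +0·2° lon, +0·1° lat → SW at lon 120°, lat -70°.
Subsquare p=15, a=0: +15·0.0833333° lon, +0·0.0416667° lat → SW at lon 121.25°, lat -70°.
Extended square 9, 7: +9·0.00833333° lon, +7·0.00416667° lat → SW at lon 121.325°, lat -69.9708°.
latitude -69.97083, longitude 121.32500.

-69.97083, 121.32500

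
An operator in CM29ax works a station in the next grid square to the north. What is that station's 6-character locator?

CN20aa

Latitude subsquare x = 23; +1 → 24, wraps to 0 = a, carry into square.
Latitude square 9; +1 → 10, wraps to 0, carry into field.
Latitude field M = 12; +1 → 13 = N.
The longitude characters are unchanged.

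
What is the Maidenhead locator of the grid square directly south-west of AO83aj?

AO73xi

Longitude subsquare a = 0; −1 → -1, wraps to 23 = x, carry into square.
Longitude square 8; −1 → 7.
Latitude subsquare j = 9; −1 → 8 = i.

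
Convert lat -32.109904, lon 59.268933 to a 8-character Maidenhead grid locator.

Shift to the Maidenhead origin (180°W, 90°S): lon 239.26893, lat 57.89010.
Field (20°×10°, letters A–R): 239.26893/20 → 11 → L, 57.89010/10 → 5 → F; chars LF.
Square (2°×1°, digits 0–9): 19.26893/2 → 9, 7.89010/1 → 7; chars 97.
Subsquare (5′×2.5′, letters a–x): 1.26893/0.0833333 → 15 → p, 0.89010/0.0416667 → 21 → v; chars pv.
Extended square (30″×15″, digits 0–9): 0.01893/0.00833333 → 2, 0.01510/0.00416667 → 3; chars 23.

LF97pv23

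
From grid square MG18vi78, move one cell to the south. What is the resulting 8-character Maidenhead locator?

MG18vi77

Latitude extended square 8; −1 → 7.
The longitude characters are unchanged.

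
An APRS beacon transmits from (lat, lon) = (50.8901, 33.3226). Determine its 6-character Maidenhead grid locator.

KO60pv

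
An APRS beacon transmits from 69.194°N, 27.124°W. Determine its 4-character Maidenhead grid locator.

Offset from 180°W / 90°S: lon 152.88°, lat 159.19°.
Field (20°×10°, letters A–R): 152.88/20 → 7 → H, 159.19/10 → 15 → P; chars HP.
Square (2°×1°, digits 0–9): 12.88/2 → 6, 9.19/1 → 9; chars 69.

HP69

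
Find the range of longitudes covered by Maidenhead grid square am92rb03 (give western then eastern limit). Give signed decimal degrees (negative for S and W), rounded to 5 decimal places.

-160.58333, -160.57500

Field A=0, M=12: +0·20° lon, +12·10° lat → SW at lon -180°, lat 30°.
Square 9, 2: +9·2° lon, +2·1° lat → SW at lon -162°, lat 32°.
Subsquare r=17, b=1: +17·0.0833333° lon, +1·0.0416667° lat → SW at lon -160.583°, lat 32.0417°.
Extended square 0, 3: +0·0.00833333° lon, +3·0.00416667° lat → SW at lon -160.583°, lat 32.0542°.
Cell spans 0.00833333° lon × 0.00416667° lat.
west -160.58333, east -160.57500.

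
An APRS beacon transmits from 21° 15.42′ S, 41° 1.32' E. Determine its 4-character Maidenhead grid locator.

Add 180° to longitude and 90° to latitude: 221.02, 68.74.
Field: 221.02/20 → 11 → L, 68.74/10 → 6 → G; chars LG.
Square: 1.02/2 → 0, 8.74/1 → 8; chars 08.

LG08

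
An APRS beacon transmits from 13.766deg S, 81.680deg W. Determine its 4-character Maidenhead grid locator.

Offset from 180°W / 90°S: lon 98.32°, lat 76.23°.
Field (20°×10°, letters A–R): 98.32/20 → 4 → E, 76.23/10 → 7 → H; chars EH.
Square (2°×1°, digits 0–9): 18.32/2 → 9, 6.23/1 → 6; chars 96.

EH96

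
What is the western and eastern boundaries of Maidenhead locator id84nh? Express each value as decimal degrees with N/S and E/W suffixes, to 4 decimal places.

2.9167° W, 2.8333° W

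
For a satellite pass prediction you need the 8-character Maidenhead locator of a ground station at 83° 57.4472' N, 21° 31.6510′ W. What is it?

HR93fw69

Shift to the Maidenhead origin (180°W, 90°S): lon 158.47248, lat 173.95745.
Field: lon ⌊158.47248/20⌋ = 7 → H; lat ⌊173.95745/10⌋ = 17 → R.
Square: lon ⌊18.47248/2⌋ = 9; lat ⌊3.95745/1⌋ = 3.
Subsquare: lon ⌊0.47248/0.0833333⌋ = 5 → f; lat ⌊0.95745/0.0416667⌋ = 22 → w.
Extended square: lon ⌊0.05582/0.00833333⌋ = 6; lat ⌊0.04079/0.00416667⌋ = 9.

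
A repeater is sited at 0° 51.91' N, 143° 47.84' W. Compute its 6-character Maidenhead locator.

Add 180° to longitude and 90° to latitude: 36.2027, 90.8652.
Field: lon ⌊36.2027/20⌋ = 1 → B; lat ⌊90.8652/10⌋ = 9 → J.
Square: lon ⌊16.2027/2⌋ = 8; lat ⌊0.8652/1⌋ = 0.
Subsquare: lon ⌊0.2027/0.0833333⌋ = 2 → c; lat ⌊0.8652/0.0416667⌋ = 20 → u.

BJ80cu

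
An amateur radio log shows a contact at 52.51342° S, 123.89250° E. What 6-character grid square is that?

PD17wl

Offset from 180°W / 90°S: lon 303.8925°, lat 37.4866°.
Field: lon ⌊303.8925/20⌋ = 15 → P; lat ⌊37.4866/10⌋ = 3 → D.
Square: lon ⌊3.8925/2⌋ = 1; lat ⌊7.4866/1⌋ = 7.
Subsquare: lon ⌊1.8925/0.0833333⌋ = 22 → w; lat ⌊0.4866/0.0416667⌋ = 11 → l.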